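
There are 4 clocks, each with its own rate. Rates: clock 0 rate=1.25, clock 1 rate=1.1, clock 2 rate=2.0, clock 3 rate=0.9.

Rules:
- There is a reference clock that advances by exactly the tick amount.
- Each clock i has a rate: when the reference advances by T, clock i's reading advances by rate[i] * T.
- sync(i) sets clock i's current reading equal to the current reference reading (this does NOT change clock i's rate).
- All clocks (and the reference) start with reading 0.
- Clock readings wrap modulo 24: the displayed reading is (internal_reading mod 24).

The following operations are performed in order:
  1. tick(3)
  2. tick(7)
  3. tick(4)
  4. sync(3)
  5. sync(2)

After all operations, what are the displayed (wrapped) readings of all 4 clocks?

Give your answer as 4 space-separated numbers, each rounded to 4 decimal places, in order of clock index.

Answer: 17.5000 15.4000 14.0000 14.0000

Derivation:
After op 1 tick(3): ref=3.0000 raw=[3.7500 3.3000 6.0000 2.7000]
After op 2 tick(7): ref=10.0000 raw=[12.5000 11.0000 20.0000 9.0000]
After op 3 tick(4): ref=14.0000 raw=[17.5000 15.4000 28.0000 12.6000]
After op 4 sync(3): ref=14.0000 raw=[17.5000 15.4000 28.0000 14.0000]
After op 5 sync(2): ref=14.0000 raw=[17.5000 15.4000 14.0000 14.0000]
Wrap final raw readings (mod 24): 17.5000 mod 24 = 17.5000; 15.4000 mod 24 = 15.4000; 14.0000 mod 24 = 14.0000; 14.0000 mod 24 = 14.0000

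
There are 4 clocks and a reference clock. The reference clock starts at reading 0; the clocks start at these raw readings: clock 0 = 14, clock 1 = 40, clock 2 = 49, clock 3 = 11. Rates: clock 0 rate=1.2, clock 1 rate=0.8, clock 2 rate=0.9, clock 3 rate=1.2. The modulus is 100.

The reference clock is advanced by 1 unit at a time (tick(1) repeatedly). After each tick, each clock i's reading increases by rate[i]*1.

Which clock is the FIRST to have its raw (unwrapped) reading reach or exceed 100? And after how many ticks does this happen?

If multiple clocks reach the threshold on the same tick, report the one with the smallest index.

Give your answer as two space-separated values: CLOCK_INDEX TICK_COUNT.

clock 0: start=14, rate=1.2, needs 100-14 = 86; ticks = ceil(86/1.2) = ceil(71.6667) = 72; reading at tick 72 = 14 + 1.2*72 = 100.4000
clock 1: start=40, rate=0.8, needs 100-40 = 60; ticks = ceil(60/0.8) = ceil(75.0000) = 75; reading at tick 75 = 40 + 0.8*75 = 100.0000
clock 2: start=49, rate=0.9, needs 100-49 = 51; ticks = ceil(51/0.9) = ceil(56.6667) = 57; reading at tick 57 = 49 + 0.9*57 = 100.3000
clock 3: start=11, rate=1.2, needs 100-11 = 89; ticks = ceil(89/1.2) = ceil(74.1667) = 75; reading at tick 75 = 11 + 1.2*75 = 101.0000
Minimum tick count = 57; winners = [2]; smallest index = 2

Answer: 2 57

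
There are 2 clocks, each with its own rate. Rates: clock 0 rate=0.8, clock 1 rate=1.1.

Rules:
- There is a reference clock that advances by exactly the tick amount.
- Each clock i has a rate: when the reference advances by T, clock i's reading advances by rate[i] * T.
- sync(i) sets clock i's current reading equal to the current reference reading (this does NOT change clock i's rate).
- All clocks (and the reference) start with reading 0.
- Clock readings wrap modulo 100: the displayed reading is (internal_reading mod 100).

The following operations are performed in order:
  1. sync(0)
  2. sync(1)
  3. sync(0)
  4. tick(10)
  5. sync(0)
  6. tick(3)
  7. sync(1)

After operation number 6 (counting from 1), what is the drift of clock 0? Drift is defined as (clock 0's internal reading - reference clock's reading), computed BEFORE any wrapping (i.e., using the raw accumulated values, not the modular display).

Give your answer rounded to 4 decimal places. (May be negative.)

After op 1 sync(0): ref=0.0000 raw=[0.0000 0.0000]
After op 2 sync(1): ref=0.0000 raw=[0.0000 0.0000]
After op 3 sync(0): ref=0.0000 raw=[0.0000 0.0000]
After op 4 tick(10): ref=10.0000 raw=[8.0000 11.0000]
After op 5 sync(0): ref=10.0000 raw=[10.0000 11.0000]
After op 6 tick(3): ref=13.0000 raw=[12.4000 14.3000]
Drift of clock 0 after op 6: 12.4000 - 13.0000 = -0.6000

Answer: -0.6000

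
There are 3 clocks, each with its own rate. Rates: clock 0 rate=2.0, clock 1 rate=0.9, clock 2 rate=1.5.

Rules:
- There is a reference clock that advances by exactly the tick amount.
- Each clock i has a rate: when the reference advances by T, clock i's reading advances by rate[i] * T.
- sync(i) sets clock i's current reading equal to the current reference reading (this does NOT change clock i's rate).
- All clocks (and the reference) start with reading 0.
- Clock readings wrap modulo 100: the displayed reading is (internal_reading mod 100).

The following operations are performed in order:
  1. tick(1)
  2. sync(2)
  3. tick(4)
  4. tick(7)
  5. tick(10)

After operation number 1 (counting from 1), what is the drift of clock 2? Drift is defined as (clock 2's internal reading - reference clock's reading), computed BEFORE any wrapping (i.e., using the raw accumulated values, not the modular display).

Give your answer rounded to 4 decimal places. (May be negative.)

Answer: 0.5000

Derivation:
After op 1 tick(1): ref=1.0000 raw=[2.0000 0.9000 1.5000]
Drift of clock 2 after op 1: 1.5000 - 1.0000 = 0.5000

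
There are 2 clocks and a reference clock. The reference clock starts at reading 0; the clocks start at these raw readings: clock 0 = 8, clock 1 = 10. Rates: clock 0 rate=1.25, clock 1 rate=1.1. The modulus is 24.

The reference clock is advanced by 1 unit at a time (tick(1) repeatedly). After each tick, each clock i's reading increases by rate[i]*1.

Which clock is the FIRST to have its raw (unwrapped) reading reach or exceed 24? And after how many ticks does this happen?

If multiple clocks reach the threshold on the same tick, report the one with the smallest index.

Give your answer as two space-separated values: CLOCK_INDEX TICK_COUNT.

clock 0: start=8, rate=1.25, needs 24-8 = 16; ticks = ceil(16/1.25) = ceil(12.8000) = 13; reading at tick 13 = 8 + 1.25*13 = 24.2500
clock 1: start=10, rate=1.1, needs 24-10 = 14; ticks = ceil(14/1.1) = ceil(12.7273) = 13; reading at tick 13 = 10 + 1.1*13 = 24.3000
Minimum tick count = 13; winners = [0, 1]; smallest index = 0

Answer: 0 13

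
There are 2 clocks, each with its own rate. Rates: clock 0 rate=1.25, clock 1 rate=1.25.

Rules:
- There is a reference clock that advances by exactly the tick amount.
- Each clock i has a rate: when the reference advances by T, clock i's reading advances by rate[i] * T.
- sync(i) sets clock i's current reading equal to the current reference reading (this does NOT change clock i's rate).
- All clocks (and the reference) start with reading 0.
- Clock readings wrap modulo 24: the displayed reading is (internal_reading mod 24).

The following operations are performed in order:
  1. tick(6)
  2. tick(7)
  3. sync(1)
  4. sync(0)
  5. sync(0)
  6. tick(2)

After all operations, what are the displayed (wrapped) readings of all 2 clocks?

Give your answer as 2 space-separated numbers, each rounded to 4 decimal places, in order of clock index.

After op 1 tick(6): ref=6.0000 raw=[7.5000 7.5000]
After op 2 tick(7): ref=13.0000 raw=[16.2500 16.2500]
After op 3 sync(1): ref=13.0000 raw=[16.2500 13.0000]
After op 4 sync(0): ref=13.0000 raw=[13.0000 13.0000]
After op 5 sync(0): ref=13.0000 raw=[13.0000 13.0000]
After op 6 tick(2): ref=15.0000 raw=[15.5000 15.5000]
Wrap final raw readings (mod 24): 15.5000 mod 24 = 15.5000; 15.5000 mod 24 = 15.5000

Answer: 15.5000 15.5000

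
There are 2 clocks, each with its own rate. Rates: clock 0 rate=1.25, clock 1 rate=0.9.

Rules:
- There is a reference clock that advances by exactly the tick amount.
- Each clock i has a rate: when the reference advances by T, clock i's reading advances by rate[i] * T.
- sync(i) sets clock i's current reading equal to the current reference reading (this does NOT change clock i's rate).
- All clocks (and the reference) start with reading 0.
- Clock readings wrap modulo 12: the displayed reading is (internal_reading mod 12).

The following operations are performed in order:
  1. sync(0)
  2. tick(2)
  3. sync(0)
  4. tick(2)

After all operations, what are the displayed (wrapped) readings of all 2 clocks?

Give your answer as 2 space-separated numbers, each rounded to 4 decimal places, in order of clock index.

Answer: 4.5000 3.6000

Derivation:
After op 1 sync(0): ref=0.0000 raw=[0.0000 0.0000]
After op 2 tick(2): ref=2.0000 raw=[2.5000 1.8000]
After op 3 sync(0): ref=2.0000 raw=[2.0000 1.8000]
After op 4 tick(2): ref=4.0000 raw=[4.5000 3.6000]
Wrap final raw readings (mod 12): 4.5000 mod 12 = 4.5000; 3.6000 mod 12 = 3.6000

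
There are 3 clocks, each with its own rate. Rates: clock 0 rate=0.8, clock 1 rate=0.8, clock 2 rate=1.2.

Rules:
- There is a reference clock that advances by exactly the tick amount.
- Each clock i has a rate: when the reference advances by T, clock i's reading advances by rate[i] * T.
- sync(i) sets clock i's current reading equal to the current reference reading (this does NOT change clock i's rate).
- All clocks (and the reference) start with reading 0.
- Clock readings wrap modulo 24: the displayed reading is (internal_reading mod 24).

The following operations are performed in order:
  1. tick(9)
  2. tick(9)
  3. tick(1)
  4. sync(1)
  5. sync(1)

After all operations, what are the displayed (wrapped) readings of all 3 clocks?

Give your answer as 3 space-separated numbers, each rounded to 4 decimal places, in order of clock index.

After op 1 tick(9): ref=9.0000 raw=[7.2000 7.2000 10.8000]
After op 2 tick(9): ref=18.0000 raw=[14.4000 14.4000 21.6000]
After op 3 tick(1): ref=19.0000 raw=[15.2000 15.2000 22.8000]
After op 4 sync(1): ref=19.0000 raw=[15.2000 19.0000 22.8000]
After op 5 sync(1): ref=19.0000 raw=[15.2000 19.0000 22.8000]
Wrap final raw readings (mod 24): 15.2000 mod 24 = 15.2000; 19.0000 mod 24 = 19.0000; 22.8000 mod 24 = 22.8000

Answer: 15.2000 19.0000 22.8000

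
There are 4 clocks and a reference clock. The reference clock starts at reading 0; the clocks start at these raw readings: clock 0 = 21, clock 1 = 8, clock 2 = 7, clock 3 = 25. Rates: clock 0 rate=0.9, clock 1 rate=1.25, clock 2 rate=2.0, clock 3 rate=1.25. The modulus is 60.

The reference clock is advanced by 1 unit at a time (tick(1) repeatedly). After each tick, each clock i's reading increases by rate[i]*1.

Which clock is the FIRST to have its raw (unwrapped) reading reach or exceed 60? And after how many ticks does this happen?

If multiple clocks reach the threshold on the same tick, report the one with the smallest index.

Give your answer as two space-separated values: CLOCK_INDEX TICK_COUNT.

clock 0: start=21, rate=0.9, needs 60-21 = 39; ticks = ceil(39/0.9) = ceil(43.3333) = 44; reading at tick 44 = 21 + 0.9*44 = 60.6000
clock 1: start=8, rate=1.25, needs 60-8 = 52; ticks = ceil(52/1.25) = ceil(41.6000) = 42; reading at tick 42 = 8 + 1.25*42 = 60.5000
clock 2: start=7, rate=2.0, needs 60-7 = 53; ticks = ceil(53/2.0) = ceil(26.5000) = 27; reading at tick 27 = 7 + 2.0*27 = 61.0000
clock 3: start=25, rate=1.25, needs 60-25 = 35; ticks = ceil(35/1.25) = ceil(28.0000) = 28; reading at tick 28 = 25 + 1.25*28 = 60.0000
Minimum tick count = 27; winners = [2]; smallest index = 2

Answer: 2 27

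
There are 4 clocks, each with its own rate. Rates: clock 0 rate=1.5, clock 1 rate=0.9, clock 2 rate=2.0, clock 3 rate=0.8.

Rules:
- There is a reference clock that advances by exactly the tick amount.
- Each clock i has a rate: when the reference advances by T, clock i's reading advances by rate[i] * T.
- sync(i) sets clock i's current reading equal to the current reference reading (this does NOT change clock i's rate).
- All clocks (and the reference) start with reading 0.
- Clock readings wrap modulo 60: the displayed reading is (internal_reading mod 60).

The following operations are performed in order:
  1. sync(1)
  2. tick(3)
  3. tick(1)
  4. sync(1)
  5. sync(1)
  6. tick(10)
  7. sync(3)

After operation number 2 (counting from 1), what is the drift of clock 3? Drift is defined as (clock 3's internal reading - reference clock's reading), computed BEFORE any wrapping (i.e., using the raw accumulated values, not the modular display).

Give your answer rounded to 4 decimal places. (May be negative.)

Answer: -0.6000

Derivation:
After op 1 sync(1): ref=0.0000 raw=[0.0000 0.0000 0.0000 0.0000]
After op 2 tick(3): ref=3.0000 raw=[4.5000 2.7000 6.0000 2.4000]
Drift of clock 3 after op 2: 2.4000 - 3.0000 = -0.6000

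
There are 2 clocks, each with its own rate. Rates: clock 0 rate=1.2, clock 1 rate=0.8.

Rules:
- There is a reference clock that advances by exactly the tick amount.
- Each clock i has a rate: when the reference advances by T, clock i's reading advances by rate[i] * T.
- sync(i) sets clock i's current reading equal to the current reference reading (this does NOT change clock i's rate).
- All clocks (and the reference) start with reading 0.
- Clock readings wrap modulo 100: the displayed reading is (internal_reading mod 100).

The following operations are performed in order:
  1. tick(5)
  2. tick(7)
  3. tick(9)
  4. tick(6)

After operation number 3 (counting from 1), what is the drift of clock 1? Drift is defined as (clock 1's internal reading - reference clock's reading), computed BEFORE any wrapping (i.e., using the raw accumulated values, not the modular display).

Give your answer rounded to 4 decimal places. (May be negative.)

After op 1 tick(5): ref=5.0000 raw=[6.0000 4.0000]
After op 2 tick(7): ref=12.0000 raw=[14.4000 9.6000]
After op 3 tick(9): ref=21.0000 raw=[25.2000 16.8000]
Drift of clock 1 after op 3: 16.8000 - 21.0000 = -4.2000

Answer: -4.2000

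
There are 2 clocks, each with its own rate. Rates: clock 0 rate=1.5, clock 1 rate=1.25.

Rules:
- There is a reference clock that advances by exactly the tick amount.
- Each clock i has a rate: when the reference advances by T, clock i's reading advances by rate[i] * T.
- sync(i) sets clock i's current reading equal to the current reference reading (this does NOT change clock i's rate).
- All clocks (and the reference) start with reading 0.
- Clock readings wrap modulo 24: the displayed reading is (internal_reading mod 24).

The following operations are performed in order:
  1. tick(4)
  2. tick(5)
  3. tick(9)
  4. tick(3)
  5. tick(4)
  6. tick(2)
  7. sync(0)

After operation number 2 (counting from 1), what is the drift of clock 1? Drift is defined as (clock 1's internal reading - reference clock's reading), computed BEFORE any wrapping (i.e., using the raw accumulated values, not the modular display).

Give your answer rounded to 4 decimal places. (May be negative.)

After op 1 tick(4): ref=4.0000 raw=[6.0000 5.0000]
After op 2 tick(5): ref=9.0000 raw=[13.5000 11.2500]
Drift of clock 1 after op 2: 11.2500 - 9.0000 = 2.2500

Answer: 2.2500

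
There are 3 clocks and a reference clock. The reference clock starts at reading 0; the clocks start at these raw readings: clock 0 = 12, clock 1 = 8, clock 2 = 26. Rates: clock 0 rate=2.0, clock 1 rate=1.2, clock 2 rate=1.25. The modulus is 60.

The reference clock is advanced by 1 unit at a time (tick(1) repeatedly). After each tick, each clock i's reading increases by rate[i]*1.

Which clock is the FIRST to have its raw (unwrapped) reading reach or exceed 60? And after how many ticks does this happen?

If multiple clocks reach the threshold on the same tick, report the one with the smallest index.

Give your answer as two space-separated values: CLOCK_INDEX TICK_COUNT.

Answer: 0 24

Derivation:
clock 0: start=12, rate=2.0, needs 60-12 = 48; ticks = ceil(48/2.0) = ceil(24.0000) = 24; reading at tick 24 = 12 + 2.0*24 = 60.0000
clock 1: start=8, rate=1.2, needs 60-8 = 52; ticks = ceil(52/1.2) = ceil(43.3333) = 44; reading at tick 44 = 8 + 1.2*44 = 60.8000
clock 2: start=26, rate=1.25, needs 60-26 = 34; ticks = ceil(34/1.25) = ceil(27.2000) = 28; reading at tick 28 = 26 + 1.25*28 = 61.0000
Minimum tick count = 24; winners = [0]; smallest index = 0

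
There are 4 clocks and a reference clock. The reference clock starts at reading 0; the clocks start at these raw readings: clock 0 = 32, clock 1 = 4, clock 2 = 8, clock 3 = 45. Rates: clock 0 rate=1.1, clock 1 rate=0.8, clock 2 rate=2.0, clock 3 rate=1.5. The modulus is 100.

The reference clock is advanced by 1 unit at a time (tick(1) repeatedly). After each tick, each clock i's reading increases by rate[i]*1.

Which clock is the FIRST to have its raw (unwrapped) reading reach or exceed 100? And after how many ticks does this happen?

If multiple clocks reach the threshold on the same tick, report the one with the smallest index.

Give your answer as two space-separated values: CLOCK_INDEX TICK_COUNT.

clock 0: start=32, rate=1.1, needs 100-32 = 68; ticks = ceil(68/1.1) = ceil(61.8182) = 62; reading at tick 62 = 32 + 1.1*62 = 100.2000
clock 1: start=4, rate=0.8, needs 100-4 = 96; ticks = ceil(96/0.8) = ceil(120.0000) = 120; reading at tick 120 = 4 + 0.8*120 = 100.0000
clock 2: start=8, rate=2.0, needs 100-8 = 92; ticks = ceil(92/2.0) = ceil(46.0000) = 46; reading at tick 46 = 8 + 2.0*46 = 100.0000
clock 3: start=45, rate=1.5, needs 100-45 = 55; ticks = ceil(55/1.5) = ceil(36.6667) = 37; reading at tick 37 = 45 + 1.5*37 = 100.5000
Minimum tick count = 37; winners = [3]; smallest index = 3

Answer: 3 37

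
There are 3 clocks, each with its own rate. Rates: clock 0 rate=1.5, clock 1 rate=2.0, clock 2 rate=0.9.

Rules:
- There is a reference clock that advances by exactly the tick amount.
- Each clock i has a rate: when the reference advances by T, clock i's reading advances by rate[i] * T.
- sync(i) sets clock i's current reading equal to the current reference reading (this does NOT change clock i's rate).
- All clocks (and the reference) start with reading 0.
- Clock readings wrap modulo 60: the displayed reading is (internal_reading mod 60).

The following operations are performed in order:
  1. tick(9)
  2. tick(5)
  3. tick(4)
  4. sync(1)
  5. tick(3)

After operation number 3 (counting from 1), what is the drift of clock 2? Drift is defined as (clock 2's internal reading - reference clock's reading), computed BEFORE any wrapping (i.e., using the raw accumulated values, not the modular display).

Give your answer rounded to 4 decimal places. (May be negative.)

After op 1 tick(9): ref=9.0000 raw=[13.5000 18.0000 8.1000]
After op 2 tick(5): ref=14.0000 raw=[21.0000 28.0000 12.6000]
After op 3 tick(4): ref=18.0000 raw=[27.0000 36.0000 16.2000]
Drift of clock 2 after op 3: 16.2000 - 18.0000 = -1.8000

Answer: -1.8000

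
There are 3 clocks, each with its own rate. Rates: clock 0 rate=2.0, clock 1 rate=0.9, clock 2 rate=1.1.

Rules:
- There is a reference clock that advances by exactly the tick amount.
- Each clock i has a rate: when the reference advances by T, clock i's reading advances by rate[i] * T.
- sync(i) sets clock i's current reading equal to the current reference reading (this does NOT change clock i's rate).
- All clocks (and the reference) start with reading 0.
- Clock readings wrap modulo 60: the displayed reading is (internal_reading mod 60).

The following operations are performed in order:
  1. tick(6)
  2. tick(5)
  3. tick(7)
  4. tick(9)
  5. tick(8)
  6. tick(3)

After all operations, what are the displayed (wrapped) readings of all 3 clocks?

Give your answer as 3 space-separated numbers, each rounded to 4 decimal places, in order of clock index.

Answer: 16.0000 34.2000 41.8000

Derivation:
After op 1 tick(6): ref=6.0000 raw=[12.0000 5.4000 6.6000]
After op 2 tick(5): ref=11.0000 raw=[22.0000 9.9000 12.1000]
After op 3 tick(7): ref=18.0000 raw=[36.0000 16.2000 19.8000]
After op 4 tick(9): ref=27.0000 raw=[54.0000 24.3000 29.7000]
After op 5 tick(8): ref=35.0000 raw=[70.0000 31.5000 38.5000]
After op 6 tick(3): ref=38.0000 raw=[76.0000 34.2000 41.8000]
Wrap final raw readings (mod 60): 76.0000 mod 60 = 16.0000; 34.2000 mod 60 = 34.2000; 41.8000 mod 60 = 41.8000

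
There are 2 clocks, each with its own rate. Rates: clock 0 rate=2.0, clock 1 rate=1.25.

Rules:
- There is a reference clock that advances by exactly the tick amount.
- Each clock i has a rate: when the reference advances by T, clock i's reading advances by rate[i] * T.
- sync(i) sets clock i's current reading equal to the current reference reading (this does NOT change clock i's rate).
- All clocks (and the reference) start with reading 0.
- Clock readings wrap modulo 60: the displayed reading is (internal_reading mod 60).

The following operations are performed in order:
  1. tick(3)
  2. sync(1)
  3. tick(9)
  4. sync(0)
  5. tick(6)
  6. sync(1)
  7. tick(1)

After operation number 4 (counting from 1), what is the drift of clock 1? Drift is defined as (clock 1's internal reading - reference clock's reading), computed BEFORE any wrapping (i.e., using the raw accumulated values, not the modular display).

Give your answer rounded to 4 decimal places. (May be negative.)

Answer: 2.2500

Derivation:
After op 1 tick(3): ref=3.0000 raw=[6.0000 3.7500]
After op 2 sync(1): ref=3.0000 raw=[6.0000 3.0000]
After op 3 tick(9): ref=12.0000 raw=[24.0000 14.2500]
After op 4 sync(0): ref=12.0000 raw=[12.0000 14.2500]
Drift of clock 1 after op 4: 14.2500 - 12.0000 = 2.2500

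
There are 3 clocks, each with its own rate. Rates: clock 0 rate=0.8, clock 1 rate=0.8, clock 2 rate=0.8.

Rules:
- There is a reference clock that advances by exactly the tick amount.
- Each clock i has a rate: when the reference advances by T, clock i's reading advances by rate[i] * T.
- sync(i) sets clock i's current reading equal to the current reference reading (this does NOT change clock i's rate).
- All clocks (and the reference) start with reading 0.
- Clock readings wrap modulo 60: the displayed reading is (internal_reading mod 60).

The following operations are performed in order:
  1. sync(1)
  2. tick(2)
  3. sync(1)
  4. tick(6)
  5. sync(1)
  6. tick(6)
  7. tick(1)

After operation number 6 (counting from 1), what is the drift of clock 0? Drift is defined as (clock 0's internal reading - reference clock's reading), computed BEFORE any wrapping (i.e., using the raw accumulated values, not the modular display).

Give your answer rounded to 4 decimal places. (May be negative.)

Answer: -2.8000

Derivation:
After op 1 sync(1): ref=0.0000 raw=[0.0000 0.0000 0.0000]
After op 2 tick(2): ref=2.0000 raw=[1.6000 1.6000 1.6000]
After op 3 sync(1): ref=2.0000 raw=[1.6000 2.0000 1.6000]
After op 4 tick(6): ref=8.0000 raw=[6.4000 6.8000 6.4000]
After op 5 sync(1): ref=8.0000 raw=[6.4000 8.0000 6.4000]
After op 6 tick(6): ref=14.0000 raw=[11.2000 12.8000 11.2000]
Drift of clock 0 after op 6: 11.2000 - 14.0000 = -2.8000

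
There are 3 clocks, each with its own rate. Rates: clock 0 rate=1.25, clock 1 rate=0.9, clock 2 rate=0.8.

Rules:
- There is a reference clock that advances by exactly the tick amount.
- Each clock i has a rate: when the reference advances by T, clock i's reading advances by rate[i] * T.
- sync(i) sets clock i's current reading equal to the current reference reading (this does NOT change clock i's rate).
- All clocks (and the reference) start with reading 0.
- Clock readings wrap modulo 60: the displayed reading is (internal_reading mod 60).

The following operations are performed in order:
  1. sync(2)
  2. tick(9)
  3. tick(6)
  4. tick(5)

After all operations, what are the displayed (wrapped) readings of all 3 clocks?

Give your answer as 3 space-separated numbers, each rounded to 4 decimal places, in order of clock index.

After op 1 sync(2): ref=0.0000 raw=[0.0000 0.0000 0.0000]
After op 2 tick(9): ref=9.0000 raw=[11.2500 8.1000 7.2000]
After op 3 tick(6): ref=15.0000 raw=[18.7500 13.5000 12.0000]
After op 4 tick(5): ref=20.0000 raw=[25.0000 18.0000 16.0000]
Wrap final raw readings (mod 60): 25.0000 mod 60 = 25.0000; 18.0000 mod 60 = 18.0000; 16.0000 mod 60 = 16.0000

Answer: 25.0000 18.0000 16.0000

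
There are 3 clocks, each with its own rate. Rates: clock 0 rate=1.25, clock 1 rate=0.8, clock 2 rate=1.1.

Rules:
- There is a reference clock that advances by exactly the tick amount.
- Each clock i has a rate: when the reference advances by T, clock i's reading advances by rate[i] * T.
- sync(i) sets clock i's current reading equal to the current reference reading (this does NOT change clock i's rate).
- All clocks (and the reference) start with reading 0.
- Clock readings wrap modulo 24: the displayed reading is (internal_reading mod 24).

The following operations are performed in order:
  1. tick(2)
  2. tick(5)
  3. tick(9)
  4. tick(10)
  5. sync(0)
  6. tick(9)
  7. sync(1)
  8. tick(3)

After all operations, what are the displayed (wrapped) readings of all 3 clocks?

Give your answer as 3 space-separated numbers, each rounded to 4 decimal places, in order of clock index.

After op 1 tick(2): ref=2.0000 raw=[2.5000 1.6000 2.2000]
After op 2 tick(5): ref=7.0000 raw=[8.7500 5.6000 7.7000]
After op 3 tick(9): ref=16.0000 raw=[20.0000 12.8000 17.6000]
After op 4 tick(10): ref=26.0000 raw=[32.5000 20.8000 28.6000]
After op 5 sync(0): ref=26.0000 raw=[26.0000 20.8000 28.6000]
After op 6 tick(9): ref=35.0000 raw=[37.2500 28.0000 38.5000]
After op 7 sync(1): ref=35.0000 raw=[37.2500 35.0000 38.5000]
After op 8 tick(3): ref=38.0000 raw=[41.0000 37.4000 41.8000]
Wrap final raw readings (mod 24): 41.0000 mod 24 = 17.0000; 37.4000 mod 24 = 13.4000; 41.8000 mod 24 = 17.8000

Answer: 17.0000 13.4000 17.8000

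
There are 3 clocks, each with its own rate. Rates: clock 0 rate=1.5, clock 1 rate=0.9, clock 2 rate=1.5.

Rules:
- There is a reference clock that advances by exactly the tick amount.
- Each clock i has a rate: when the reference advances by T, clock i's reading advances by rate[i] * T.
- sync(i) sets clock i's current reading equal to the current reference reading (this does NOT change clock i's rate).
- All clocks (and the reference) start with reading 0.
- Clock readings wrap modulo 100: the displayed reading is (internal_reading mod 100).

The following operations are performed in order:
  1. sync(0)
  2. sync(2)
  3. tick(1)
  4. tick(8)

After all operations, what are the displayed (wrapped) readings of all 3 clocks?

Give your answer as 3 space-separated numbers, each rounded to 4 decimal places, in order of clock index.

Answer: 13.5000 8.1000 13.5000

Derivation:
After op 1 sync(0): ref=0.0000 raw=[0.0000 0.0000 0.0000]
After op 2 sync(2): ref=0.0000 raw=[0.0000 0.0000 0.0000]
After op 3 tick(1): ref=1.0000 raw=[1.5000 0.9000 1.5000]
After op 4 tick(8): ref=9.0000 raw=[13.5000 8.1000 13.5000]
Wrap final raw readings (mod 100): 13.5000 mod 100 = 13.5000; 8.1000 mod 100 = 8.1000; 13.5000 mod 100 = 13.5000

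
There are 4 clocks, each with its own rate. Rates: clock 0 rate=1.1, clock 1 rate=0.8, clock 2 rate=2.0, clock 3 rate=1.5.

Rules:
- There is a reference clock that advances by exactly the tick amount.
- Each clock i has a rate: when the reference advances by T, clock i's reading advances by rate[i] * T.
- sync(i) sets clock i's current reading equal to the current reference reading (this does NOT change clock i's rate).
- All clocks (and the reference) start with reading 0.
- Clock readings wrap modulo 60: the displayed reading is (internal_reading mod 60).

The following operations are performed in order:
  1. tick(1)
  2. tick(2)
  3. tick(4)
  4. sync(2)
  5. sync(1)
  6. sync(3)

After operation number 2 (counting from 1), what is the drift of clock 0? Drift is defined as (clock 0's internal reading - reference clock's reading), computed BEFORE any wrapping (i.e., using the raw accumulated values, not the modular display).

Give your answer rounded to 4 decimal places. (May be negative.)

After op 1 tick(1): ref=1.0000 raw=[1.1000 0.8000 2.0000 1.5000]
After op 2 tick(2): ref=3.0000 raw=[3.3000 2.4000 6.0000 4.5000]
Drift of clock 0 after op 2: 3.3000 - 3.0000 = 0.3000

Answer: 0.3000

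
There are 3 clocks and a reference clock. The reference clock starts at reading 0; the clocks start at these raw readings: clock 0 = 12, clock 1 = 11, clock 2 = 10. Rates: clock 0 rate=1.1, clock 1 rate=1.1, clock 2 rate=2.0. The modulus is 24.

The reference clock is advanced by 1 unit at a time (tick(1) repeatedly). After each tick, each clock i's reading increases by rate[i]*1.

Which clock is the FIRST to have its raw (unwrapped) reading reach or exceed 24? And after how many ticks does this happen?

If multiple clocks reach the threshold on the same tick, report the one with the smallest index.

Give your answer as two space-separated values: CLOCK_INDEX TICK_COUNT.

clock 0: start=12, rate=1.1, needs 24-12 = 12; ticks = ceil(12/1.1) = ceil(10.9091) = 11; reading at tick 11 = 12 + 1.1*11 = 24.1000
clock 1: start=11, rate=1.1, needs 24-11 = 13; ticks = ceil(13/1.1) = ceil(11.8182) = 12; reading at tick 12 = 11 + 1.1*12 = 24.2000
clock 2: start=10, rate=2.0, needs 24-10 = 14; ticks = ceil(14/2.0) = ceil(7.0000) = 7; reading at tick 7 = 10 + 2.0*7 = 24.0000
Minimum tick count = 7; winners = [2]; smallest index = 2

Answer: 2 7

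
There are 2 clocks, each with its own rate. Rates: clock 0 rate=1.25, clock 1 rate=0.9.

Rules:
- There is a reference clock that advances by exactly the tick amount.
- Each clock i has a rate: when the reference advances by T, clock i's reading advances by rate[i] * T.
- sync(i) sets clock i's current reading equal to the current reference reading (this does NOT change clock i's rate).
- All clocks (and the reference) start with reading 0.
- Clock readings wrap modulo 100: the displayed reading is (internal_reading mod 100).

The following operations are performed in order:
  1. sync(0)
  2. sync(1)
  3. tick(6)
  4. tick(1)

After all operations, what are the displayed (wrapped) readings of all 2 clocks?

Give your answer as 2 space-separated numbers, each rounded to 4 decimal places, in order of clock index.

Answer: 8.7500 6.3000

Derivation:
After op 1 sync(0): ref=0.0000 raw=[0.0000 0.0000]
After op 2 sync(1): ref=0.0000 raw=[0.0000 0.0000]
After op 3 tick(6): ref=6.0000 raw=[7.5000 5.4000]
After op 4 tick(1): ref=7.0000 raw=[8.7500 6.3000]
Wrap final raw readings (mod 100): 8.7500 mod 100 = 8.7500; 6.3000 mod 100 = 6.3000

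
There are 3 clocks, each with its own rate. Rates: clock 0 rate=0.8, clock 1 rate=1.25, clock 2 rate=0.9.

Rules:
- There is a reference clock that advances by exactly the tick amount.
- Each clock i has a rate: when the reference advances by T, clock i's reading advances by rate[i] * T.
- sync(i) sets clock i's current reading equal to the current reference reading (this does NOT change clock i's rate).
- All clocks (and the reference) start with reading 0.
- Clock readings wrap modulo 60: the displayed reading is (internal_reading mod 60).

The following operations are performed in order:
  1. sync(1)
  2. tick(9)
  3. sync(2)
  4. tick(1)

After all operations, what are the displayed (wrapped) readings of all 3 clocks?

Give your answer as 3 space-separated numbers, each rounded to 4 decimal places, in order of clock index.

After op 1 sync(1): ref=0.0000 raw=[0.0000 0.0000 0.0000]
After op 2 tick(9): ref=9.0000 raw=[7.2000 11.2500 8.1000]
After op 3 sync(2): ref=9.0000 raw=[7.2000 11.2500 9.0000]
After op 4 tick(1): ref=10.0000 raw=[8.0000 12.5000 9.9000]
Wrap final raw readings (mod 60): 8.0000 mod 60 = 8.0000; 12.5000 mod 60 = 12.5000; 9.9000 mod 60 = 9.9000

Answer: 8.0000 12.5000 9.9000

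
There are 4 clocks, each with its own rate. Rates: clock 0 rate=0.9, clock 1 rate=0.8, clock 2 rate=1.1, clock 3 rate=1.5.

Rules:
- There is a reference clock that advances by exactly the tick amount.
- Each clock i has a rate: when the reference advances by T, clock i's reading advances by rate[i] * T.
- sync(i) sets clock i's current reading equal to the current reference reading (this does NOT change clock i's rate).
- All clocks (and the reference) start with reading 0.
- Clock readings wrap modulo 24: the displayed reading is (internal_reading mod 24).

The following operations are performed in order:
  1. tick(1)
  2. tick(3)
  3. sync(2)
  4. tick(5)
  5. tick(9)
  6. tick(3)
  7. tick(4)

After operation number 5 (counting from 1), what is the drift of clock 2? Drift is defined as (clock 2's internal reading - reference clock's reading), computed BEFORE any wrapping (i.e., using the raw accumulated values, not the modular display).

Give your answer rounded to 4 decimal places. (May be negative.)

Answer: 1.4000

Derivation:
After op 1 tick(1): ref=1.0000 raw=[0.9000 0.8000 1.1000 1.5000]
After op 2 tick(3): ref=4.0000 raw=[3.6000 3.2000 4.4000 6.0000]
After op 3 sync(2): ref=4.0000 raw=[3.6000 3.2000 4.0000 6.0000]
After op 4 tick(5): ref=9.0000 raw=[8.1000 7.2000 9.5000 13.5000]
After op 5 tick(9): ref=18.0000 raw=[16.2000 14.4000 19.4000 27.0000]
Drift of clock 2 after op 5: 19.4000 - 18.0000 = 1.4000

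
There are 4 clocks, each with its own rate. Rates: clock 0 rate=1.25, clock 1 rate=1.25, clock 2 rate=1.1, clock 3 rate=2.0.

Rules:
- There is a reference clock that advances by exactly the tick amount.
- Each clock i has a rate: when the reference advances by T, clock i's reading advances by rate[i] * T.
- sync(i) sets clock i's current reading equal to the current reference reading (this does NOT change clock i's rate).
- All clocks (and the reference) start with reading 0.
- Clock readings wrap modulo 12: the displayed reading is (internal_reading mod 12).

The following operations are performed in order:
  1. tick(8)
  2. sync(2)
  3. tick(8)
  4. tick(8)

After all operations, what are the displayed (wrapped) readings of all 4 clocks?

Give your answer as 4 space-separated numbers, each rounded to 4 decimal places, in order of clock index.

After op 1 tick(8): ref=8.0000 raw=[10.0000 10.0000 8.8000 16.0000]
After op 2 sync(2): ref=8.0000 raw=[10.0000 10.0000 8.0000 16.0000]
After op 3 tick(8): ref=16.0000 raw=[20.0000 20.0000 16.8000 32.0000]
After op 4 tick(8): ref=24.0000 raw=[30.0000 30.0000 25.6000 48.0000]
Wrap final raw readings (mod 12): 30.0000 mod 12 = 6.0000; 30.0000 mod 12 = 6.0000; 25.6000 mod 12 = 1.6000; 48.0000 mod 12 = 0.0000

Answer: 6.0000 6.0000 1.6000 0.0000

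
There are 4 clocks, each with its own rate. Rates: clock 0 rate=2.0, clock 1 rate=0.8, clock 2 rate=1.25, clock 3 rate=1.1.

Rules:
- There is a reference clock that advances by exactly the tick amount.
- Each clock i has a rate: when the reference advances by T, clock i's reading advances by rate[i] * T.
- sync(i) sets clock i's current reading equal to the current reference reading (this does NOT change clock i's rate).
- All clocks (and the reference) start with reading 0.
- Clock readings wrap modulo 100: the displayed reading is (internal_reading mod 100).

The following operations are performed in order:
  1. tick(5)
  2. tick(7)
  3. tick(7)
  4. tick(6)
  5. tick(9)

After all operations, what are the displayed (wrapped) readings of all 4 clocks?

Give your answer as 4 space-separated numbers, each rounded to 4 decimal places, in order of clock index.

Answer: 68.0000 27.2000 42.5000 37.4000

Derivation:
After op 1 tick(5): ref=5.0000 raw=[10.0000 4.0000 6.2500 5.5000]
After op 2 tick(7): ref=12.0000 raw=[24.0000 9.6000 15.0000 13.2000]
After op 3 tick(7): ref=19.0000 raw=[38.0000 15.2000 23.7500 20.9000]
After op 4 tick(6): ref=25.0000 raw=[50.0000 20.0000 31.2500 27.5000]
After op 5 tick(9): ref=34.0000 raw=[68.0000 27.2000 42.5000 37.4000]
Wrap final raw readings (mod 100): 68.0000 mod 100 = 68.0000; 27.2000 mod 100 = 27.2000; 42.5000 mod 100 = 42.5000; 37.4000 mod 100 = 37.4000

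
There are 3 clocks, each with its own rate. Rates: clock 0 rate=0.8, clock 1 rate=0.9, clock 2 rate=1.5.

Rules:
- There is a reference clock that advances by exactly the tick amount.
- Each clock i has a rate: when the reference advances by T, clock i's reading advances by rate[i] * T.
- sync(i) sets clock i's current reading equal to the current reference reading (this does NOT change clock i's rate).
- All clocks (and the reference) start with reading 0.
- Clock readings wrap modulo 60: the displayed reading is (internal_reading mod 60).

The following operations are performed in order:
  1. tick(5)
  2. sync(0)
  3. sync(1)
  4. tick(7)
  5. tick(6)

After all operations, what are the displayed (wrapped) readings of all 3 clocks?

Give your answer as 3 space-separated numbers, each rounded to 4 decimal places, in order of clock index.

Answer: 15.4000 16.7000 27.0000

Derivation:
After op 1 tick(5): ref=5.0000 raw=[4.0000 4.5000 7.5000]
After op 2 sync(0): ref=5.0000 raw=[5.0000 4.5000 7.5000]
After op 3 sync(1): ref=5.0000 raw=[5.0000 5.0000 7.5000]
After op 4 tick(7): ref=12.0000 raw=[10.6000 11.3000 18.0000]
After op 5 tick(6): ref=18.0000 raw=[15.4000 16.7000 27.0000]
Wrap final raw readings (mod 60): 15.4000 mod 60 = 15.4000; 16.7000 mod 60 = 16.7000; 27.0000 mod 60 = 27.0000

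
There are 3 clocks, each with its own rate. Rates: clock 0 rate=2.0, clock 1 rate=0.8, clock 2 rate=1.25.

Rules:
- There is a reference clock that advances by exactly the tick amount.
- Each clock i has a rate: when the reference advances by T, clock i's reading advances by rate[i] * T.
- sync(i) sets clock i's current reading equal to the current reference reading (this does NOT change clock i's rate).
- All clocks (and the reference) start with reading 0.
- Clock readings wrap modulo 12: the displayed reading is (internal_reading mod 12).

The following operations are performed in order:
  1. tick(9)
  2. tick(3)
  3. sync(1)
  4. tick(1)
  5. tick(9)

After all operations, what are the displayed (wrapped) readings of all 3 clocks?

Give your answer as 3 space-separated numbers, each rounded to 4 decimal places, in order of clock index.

After op 1 tick(9): ref=9.0000 raw=[18.0000 7.2000 11.2500]
After op 2 tick(3): ref=12.0000 raw=[24.0000 9.6000 15.0000]
After op 3 sync(1): ref=12.0000 raw=[24.0000 12.0000 15.0000]
After op 4 tick(1): ref=13.0000 raw=[26.0000 12.8000 16.2500]
After op 5 tick(9): ref=22.0000 raw=[44.0000 20.0000 27.5000]
Wrap final raw readings (mod 12): 44.0000 mod 12 = 8.0000; 20.0000 mod 12 = 8.0000; 27.5000 mod 12 = 3.5000

Answer: 8.0000 8.0000 3.5000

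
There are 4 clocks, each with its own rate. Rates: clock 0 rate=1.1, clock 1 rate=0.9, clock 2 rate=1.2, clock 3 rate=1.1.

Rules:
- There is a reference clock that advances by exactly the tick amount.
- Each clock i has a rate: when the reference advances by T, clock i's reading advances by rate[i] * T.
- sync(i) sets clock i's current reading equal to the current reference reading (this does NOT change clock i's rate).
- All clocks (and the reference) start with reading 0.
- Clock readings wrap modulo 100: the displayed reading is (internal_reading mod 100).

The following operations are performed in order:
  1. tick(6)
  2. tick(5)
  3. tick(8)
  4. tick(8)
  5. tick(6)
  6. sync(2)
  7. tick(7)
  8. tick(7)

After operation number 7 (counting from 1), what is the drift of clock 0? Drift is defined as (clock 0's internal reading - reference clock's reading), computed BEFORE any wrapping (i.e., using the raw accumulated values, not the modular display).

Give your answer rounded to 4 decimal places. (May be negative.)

After op 1 tick(6): ref=6.0000 raw=[6.6000 5.4000 7.2000 6.6000]
After op 2 tick(5): ref=11.0000 raw=[12.1000 9.9000 13.2000 12.1000]
After op 3 tick(8): ref=19.0000 raw=[20.9000 17.1000 22.8000 20.9000]
After op 4 tick(8): ref=27.0000 raw=[29.7000 24.3000 32.4000 29.7000]
After op 5 tick(6): ref=33.0000 raw=[36.3000 29.7000 39.6000 36.3000]
After op 6 sync(2): ref=33.0000 raw=[36.3000 29.7000 33.0000 36.3000]
After op 7 tick(7): ref=40.0000 raw=[44.0000 36.0000 41.4000 44.0000]
Drift of clock 0 after op 7: 44.0000 - 40.0000 = 4.0000

Answer: 4.0000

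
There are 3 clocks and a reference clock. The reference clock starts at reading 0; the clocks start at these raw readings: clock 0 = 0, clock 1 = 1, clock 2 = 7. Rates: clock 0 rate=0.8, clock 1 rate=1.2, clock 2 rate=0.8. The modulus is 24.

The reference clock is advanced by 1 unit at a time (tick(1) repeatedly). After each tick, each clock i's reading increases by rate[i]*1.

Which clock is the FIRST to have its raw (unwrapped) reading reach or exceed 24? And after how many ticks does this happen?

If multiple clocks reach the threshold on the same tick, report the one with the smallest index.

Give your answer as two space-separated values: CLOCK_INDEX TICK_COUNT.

clock 0: start=0, rate=0.8, needs 24-0 = 24; ticks = ceil(24/0.8) = ceil(30.0000) = 30; reading at tick 30 = 0 + 0.8*30 = 24.0000
clock 1: start=1, rate=1.2, needs 24-1 = 23; ticks = ceil(23/1.2) = ceil(19.1667) = 20; reading at tick 20 = 1 + 1.2*20 = 25.0000
clock 2: start=7, rate=0.8, needs 24-7 = 17; ticks = ceil(17/0.8) = ceil(21.2500) = 22; reading at tick 22 = 7 + 0.8*22 = 24.6000
Minimum tick count = 20; winners = [1]; smallest index = 1

Answer: 1 20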